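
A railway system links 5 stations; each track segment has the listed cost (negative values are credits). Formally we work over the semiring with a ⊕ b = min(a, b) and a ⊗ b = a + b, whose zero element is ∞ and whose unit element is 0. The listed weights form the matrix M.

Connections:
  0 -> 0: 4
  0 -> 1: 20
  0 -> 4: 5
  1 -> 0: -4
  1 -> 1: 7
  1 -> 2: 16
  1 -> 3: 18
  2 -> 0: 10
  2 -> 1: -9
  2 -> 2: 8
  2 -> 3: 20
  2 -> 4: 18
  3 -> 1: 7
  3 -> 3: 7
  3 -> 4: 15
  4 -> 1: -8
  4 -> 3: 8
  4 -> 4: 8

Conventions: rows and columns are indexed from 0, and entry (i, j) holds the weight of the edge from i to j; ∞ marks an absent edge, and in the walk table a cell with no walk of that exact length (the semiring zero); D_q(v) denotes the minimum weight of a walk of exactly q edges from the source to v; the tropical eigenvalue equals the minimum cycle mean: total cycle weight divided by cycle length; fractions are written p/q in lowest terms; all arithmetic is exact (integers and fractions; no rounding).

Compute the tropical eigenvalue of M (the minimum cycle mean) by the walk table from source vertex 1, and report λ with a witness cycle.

q=0: [∞, 0, ∞, ∞, ∞]
q=1: [-4, 7, 16, 18, ∞]
q=2: [0, 7, 23, 25, 1]
q=3: [3, -7, 23, 9, 5]
q=4: [-11, -3, 9, 11, 8]
q=5: [-7, 0, 13, 15, -6]
Optimal cycle mean attained by: cycle 0->4->1->0, total 5 + (-8) + (-4), length 3.
Answer: λ = -7/3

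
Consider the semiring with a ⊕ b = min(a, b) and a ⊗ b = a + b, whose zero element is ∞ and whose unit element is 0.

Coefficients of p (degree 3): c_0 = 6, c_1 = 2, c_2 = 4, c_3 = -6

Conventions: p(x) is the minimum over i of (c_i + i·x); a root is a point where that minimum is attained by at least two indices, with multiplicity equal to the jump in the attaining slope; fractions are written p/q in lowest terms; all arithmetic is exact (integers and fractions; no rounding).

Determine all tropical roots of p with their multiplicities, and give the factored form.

hull edge (i=0, c=6) to (i=3, c=-6): slope -4, span 3
Factored form: p(x) = -6 ⊗ (x ⊕ 4) ⊗ (x ⊕ 4) ⊗ (x ⊕ 4)
Answer: roots = 4 (mult 3)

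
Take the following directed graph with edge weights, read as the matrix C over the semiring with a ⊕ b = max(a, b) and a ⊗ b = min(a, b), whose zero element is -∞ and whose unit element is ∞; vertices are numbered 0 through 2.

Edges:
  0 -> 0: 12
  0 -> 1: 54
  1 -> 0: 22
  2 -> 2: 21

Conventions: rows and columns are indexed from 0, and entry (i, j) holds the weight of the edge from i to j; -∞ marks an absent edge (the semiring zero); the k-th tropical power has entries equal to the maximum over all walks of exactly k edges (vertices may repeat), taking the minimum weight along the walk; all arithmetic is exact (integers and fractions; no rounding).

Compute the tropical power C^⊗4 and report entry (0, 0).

C^⊗2:
  [22, 12, -∞]
  [12, 22, -∞]
  [-∞, -∞, 21]
C^⊗3:
  [12, 22, -∞]
  [22, 12, -∞]
  [-∞, -∞, 21]
C^⊗4:
  [22, 12, -∞]
  [12, 22, -∞]
  [-∞, -∞, 21]
Key observation: the optimum is the walk 0->1->0->1->0, with weight 54 min 22 min 54 min 22 = 22.
Optimal value attained by: walk 0->1->0->1->0.
Answer: (C^⊗4)[0][0] = 22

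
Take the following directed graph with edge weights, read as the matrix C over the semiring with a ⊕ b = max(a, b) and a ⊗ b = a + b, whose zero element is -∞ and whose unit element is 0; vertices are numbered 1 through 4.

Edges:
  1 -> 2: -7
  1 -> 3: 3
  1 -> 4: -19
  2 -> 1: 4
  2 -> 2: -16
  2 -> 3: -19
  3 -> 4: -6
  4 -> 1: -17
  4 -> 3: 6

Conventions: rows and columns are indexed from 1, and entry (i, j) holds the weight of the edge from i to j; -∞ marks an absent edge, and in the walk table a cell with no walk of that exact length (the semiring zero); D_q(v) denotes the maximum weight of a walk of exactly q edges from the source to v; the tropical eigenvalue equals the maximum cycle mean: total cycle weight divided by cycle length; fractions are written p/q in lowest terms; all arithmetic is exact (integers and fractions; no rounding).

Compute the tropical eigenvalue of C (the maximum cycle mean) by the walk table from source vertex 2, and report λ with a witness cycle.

q=0: [-∞, 0, -∞, -∞]
q=1: [4, -16, -19, -∞]
q=2: [-12, -3, 7, -15]
q=3: [1, -19, -9, 1]
q=4: [-15, -6, 7, -15]
Optimal cycle mean attained by: cycle 3->4->3, total (-6) + 6, length 2.
Answer: λ = 0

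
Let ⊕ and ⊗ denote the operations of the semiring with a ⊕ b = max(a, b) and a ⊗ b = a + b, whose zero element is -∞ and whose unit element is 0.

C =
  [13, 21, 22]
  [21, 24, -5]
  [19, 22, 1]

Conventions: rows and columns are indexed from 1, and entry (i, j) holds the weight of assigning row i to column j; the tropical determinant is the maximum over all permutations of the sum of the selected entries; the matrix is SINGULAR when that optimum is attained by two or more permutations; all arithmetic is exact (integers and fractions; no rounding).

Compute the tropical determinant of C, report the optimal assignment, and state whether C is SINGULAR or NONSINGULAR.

σ = (1, 2, 3): 13 + 24 + 1 = 38
σ = (1, 3, 2): 13 + (-5) + 22 = 30
σ = (2, 1, 3): 21 + 21 + 1 = 43
σ = (2, 3, 1): 21 + (-5) + 19 = 35
σ = (3, 1, 2): 22 + 21 + 22 = 65
σ = (3, 2, 1): 22 + 24 + 19 = 65
Optimal value attained by: σ = (3, 1, 2).
Answer: det⊕(C) = 65; verdict: SINGULAR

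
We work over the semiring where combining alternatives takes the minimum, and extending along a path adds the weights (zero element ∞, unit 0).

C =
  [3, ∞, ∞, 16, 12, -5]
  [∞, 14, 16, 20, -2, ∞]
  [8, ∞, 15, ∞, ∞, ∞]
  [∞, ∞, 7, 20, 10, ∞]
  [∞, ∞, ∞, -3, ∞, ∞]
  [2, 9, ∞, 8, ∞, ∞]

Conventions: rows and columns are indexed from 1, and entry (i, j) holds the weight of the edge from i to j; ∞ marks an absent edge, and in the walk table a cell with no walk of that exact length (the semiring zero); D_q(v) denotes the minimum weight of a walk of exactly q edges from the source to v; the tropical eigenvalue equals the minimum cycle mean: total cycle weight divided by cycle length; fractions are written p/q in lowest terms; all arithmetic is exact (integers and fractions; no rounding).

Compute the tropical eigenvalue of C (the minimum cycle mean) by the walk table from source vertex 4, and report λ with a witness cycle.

q=0: [∞, ∞, ∞, 0, ∞, ∞]
q=1: [∞, ∞, 7, 20, 10, ∞]
q=2: [15, ∞, 22, 7, 30, ∞]
q=3: [18, ∞, 14, 27, 17, 10]
q=4: [12, 19, 29, 14, 30, 13]
q=5: [15, 22, 21, 21, 17, 7]
q=6: [9, 16, 28, 14, 20, 10]
Optimal cycle mean attained by: cycle 1->6->1, total (-5) + 2, length 2.
Answer: λ = -3/2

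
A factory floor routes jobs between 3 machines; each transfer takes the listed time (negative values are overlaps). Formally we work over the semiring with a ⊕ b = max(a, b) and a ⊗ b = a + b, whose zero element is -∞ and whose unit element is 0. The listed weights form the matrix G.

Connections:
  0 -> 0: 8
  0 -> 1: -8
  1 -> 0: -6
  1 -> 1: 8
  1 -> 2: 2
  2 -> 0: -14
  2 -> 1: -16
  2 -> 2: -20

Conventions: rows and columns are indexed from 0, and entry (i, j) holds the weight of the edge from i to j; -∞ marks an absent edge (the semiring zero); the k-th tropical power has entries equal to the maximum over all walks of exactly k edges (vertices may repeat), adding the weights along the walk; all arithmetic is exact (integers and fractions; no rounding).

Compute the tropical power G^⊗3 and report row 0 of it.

G^⊗2:
  [16, 0, -6]
  [2, 16, 10]
  [-6, -8, -14]
G^⊗3:
  [24, 8, 2]
  [10, 24, 18]
  [2, 0, -6]
Answer: row 0 of G^⊗3 = [24, 8, 2]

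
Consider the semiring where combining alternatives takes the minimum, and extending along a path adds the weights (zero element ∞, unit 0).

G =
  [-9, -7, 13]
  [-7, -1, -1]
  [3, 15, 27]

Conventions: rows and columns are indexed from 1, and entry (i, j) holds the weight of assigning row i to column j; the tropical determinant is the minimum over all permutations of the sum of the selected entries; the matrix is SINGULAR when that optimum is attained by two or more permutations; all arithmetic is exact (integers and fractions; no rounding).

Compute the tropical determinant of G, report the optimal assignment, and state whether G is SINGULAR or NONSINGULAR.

σ = (1, 2, 3): (-9) + (-1) + 27 = 17
σ = (1, 3, 2): (-9) + (-1) + 15 = 5
σ = (2, 1, 3): (-7) + (-7) + 27 = 13
σ = (2, 3, 1): (-7) + (-1) + 3 = -5
σ = (3, 1, 2): 13 + (-7) + 15 = 21
σ = (3, 2, 1): 13 + (-1) + 3 = 15
Optimal value attained by: σ = (2, 3, 1).
Answer: det⊕(G) = -5; verdict: NONSINGULAR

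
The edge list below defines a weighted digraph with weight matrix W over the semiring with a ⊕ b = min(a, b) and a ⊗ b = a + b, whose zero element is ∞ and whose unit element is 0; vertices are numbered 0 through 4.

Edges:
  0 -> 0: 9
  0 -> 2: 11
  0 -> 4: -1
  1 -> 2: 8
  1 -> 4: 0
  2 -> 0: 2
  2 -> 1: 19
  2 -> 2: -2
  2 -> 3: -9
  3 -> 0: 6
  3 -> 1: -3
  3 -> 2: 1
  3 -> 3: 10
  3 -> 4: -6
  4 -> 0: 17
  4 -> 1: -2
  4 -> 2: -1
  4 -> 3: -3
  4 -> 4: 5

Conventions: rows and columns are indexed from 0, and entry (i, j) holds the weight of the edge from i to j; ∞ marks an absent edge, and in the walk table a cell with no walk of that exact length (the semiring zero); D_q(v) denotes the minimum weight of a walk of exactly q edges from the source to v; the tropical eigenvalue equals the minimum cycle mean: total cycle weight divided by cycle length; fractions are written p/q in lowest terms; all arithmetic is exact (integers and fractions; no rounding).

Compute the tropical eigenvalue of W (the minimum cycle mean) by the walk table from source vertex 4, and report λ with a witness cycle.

q=0: [∞, ∞, ∞, ∞, 0]
q=1: [17, -2, -1, -3, 5]
q=2: [1, -6, -3, -10, -9]
q=3: [-4, -13, -10, -12, -16]
q=4: [-8, -18, -17, -19, -18]
q=5: [-15, -22, -19, -26, -25]
Optimal cycle mean attained by: cycle 2->3->4->2, total (-9) + (-6) + (-1), length 3.
Answer: λ = -16/3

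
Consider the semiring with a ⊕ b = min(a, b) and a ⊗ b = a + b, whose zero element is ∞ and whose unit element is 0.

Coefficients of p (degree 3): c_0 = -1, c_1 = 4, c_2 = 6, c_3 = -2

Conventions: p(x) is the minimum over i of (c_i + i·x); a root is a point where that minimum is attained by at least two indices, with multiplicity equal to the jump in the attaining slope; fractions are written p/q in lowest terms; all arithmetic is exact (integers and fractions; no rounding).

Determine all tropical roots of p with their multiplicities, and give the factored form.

hull edge (i=0, c=-1) to (i=3, c=-2): slope -1/3, span 3
Factored form: p(x) = -2 ⊗ (x ⊕ 1/3) ⊗ (x ⊕ 1/3) ⊗ (x ⊕ 1/3)
Answer: roots = 1/3 (mult 3)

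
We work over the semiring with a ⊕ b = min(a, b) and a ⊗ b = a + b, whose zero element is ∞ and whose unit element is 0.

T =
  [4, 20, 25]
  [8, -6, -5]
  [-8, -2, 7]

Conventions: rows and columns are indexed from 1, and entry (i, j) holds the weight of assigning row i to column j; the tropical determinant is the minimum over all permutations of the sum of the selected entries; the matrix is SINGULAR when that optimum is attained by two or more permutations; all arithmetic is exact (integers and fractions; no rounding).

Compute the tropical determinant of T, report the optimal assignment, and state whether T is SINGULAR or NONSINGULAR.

σ = (1, 2, 3): 4 + (-6) + 7 = 5
σ = (1, 3, 2): 4 + (-5) + (-2) = -3
σ = (2, 1, 3): 20 + 8 + 7 = 35
σ = (2, 3, 1): 20 + (-5) + (-8) = 7
σ = (3, 1, 2): 25 + 8 + (-2) = 31
σ = (3, 2, 1): 25 + (-6) + (-8) = 11
Optimal value attained by: σ = (1, 3, 2).
Answer: det⊕(T) = -3; verdict: NONSINGULAR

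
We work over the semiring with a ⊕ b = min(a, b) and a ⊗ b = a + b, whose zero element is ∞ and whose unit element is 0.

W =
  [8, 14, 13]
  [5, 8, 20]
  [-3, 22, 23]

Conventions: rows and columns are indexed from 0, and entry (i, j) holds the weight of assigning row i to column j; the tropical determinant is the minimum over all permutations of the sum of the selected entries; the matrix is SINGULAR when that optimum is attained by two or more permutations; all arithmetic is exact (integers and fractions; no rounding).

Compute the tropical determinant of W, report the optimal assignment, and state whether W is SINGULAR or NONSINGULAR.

σ = (0, 1, 2): 8 + 8 + 23 = 39
σ = (0, 2, 1): 8 + 20 + 22 = 50
σ = (1, 0, 2): 14 + 5 + 23 = 42
σ = (1, 2, 0): 14 + 20 + (-3) = 31
σ = (2, 0, 1): 13 + 5 + 22 = 40
σ = (2, 1, 0): 13 + 8 + (-3) = 18
Optimal value attained by: σ = (2, 1, 0).
Answer: det⊕(W) = 18; verdict: NONSINGULAR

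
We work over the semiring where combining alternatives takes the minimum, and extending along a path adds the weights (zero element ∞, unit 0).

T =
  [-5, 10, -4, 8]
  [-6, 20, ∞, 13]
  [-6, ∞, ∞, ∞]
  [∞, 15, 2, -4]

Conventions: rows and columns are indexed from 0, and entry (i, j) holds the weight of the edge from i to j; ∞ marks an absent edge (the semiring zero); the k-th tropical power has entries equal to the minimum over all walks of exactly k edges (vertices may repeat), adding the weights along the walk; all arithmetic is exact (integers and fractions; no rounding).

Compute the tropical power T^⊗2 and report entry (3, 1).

T^⊗2:
  [-10, 5, -9, 3]
  [-11, 4, -10, 2]
  [-11, 4, -10, 2]
  [-4, 11, -2, -8]
Key observation: the optimum is the walk 3->3->1, with weight (-4) + 15 = 11.
Optimal value attained by: walk 3->3->1.
Answer: (T^⊗2)[3][1] = 11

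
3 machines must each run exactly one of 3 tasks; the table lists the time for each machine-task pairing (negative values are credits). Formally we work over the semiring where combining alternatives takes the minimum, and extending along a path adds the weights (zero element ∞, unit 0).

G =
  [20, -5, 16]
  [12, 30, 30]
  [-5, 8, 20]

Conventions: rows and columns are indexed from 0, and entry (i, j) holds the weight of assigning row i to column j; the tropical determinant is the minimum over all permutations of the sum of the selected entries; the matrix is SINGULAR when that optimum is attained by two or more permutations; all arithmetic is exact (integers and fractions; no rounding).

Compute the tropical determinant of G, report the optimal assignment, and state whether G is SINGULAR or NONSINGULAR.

σ = (0, 1, 2): 20 + 30 + 20 = 70
σ = (0, 2, 1): 20 + 30 + 8 = 58
σ = (1, 0, 2): (-5) + 12 + 20 = 27
σ = (1, 2, 0): (-5) + 30 + (-5) = 20
σ = (2, 0, 1): 16 + 12 + 8 = 36
σ = (2, 1, 0): 16 + 30 + (-5) = 41
Optimal value attained by: σ = (1, 2, 0).
Answer: det⊕(G) = 20; verdict: NONSINGULAR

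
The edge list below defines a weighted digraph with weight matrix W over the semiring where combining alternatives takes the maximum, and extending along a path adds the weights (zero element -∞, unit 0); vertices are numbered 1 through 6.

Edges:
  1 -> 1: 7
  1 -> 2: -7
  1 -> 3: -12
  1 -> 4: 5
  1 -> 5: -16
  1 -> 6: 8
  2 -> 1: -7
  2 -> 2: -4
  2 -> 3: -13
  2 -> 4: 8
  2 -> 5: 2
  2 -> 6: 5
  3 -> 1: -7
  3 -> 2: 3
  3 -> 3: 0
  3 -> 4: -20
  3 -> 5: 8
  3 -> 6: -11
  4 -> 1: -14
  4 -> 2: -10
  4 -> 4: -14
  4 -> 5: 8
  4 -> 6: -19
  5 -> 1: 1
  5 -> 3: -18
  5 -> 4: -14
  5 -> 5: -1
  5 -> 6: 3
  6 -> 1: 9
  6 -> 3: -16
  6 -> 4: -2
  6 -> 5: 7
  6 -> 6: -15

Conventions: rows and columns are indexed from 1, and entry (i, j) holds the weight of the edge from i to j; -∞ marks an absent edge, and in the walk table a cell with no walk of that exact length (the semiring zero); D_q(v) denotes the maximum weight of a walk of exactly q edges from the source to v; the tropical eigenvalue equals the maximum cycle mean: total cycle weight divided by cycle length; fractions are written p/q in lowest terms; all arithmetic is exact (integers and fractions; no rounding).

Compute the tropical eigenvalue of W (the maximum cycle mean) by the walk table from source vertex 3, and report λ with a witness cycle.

q=0: [-∞, -∞, 0, -∞, -∞, -∞]
q=1: [-7, 3, 0, -20, 8, -11]
q=2: [9, 3, 0, 11, 8, 11]
q=3: [20, 3, 0, 14, 19, 17]
q=4: [27, 13, 8, 25, 24, 28]
q=5: [37, 20, 15, 32, 35, 35]
q=6: [44, 30, 25, 42, 42, 45]
Optimal cycle mean attained by: cycle 1->6->1, total 8 + 9, length 2.
Answer: λ = 17/2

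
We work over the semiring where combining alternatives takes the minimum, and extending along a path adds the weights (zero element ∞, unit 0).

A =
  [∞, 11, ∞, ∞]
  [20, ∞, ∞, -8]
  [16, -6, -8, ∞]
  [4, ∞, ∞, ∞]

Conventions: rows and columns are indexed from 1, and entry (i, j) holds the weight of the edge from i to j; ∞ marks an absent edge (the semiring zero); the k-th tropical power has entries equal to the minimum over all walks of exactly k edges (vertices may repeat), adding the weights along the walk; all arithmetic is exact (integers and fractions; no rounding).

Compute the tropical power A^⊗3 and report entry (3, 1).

A^⊗2:
  [31, ∞, ∞, 3]
  [-4, 31, ∞, ∞]
  [8, -14, -16, -14]
  [∞, 15, ∞, ∞]
A^⊗3:
  [7, 42, ∞, ∞]
  [51, 7, ∞, 23]
  [-10, -22, -24, -22]
  [35, ∞, ∞, 7]
Key observation: the optimum is the walk 3->2->4->1, with weight (-6) + (-8) + 4 = -10.
Optimal value attained by: walk 3->2->4->1.
Answer: (A^⊗3)[3][1] = -10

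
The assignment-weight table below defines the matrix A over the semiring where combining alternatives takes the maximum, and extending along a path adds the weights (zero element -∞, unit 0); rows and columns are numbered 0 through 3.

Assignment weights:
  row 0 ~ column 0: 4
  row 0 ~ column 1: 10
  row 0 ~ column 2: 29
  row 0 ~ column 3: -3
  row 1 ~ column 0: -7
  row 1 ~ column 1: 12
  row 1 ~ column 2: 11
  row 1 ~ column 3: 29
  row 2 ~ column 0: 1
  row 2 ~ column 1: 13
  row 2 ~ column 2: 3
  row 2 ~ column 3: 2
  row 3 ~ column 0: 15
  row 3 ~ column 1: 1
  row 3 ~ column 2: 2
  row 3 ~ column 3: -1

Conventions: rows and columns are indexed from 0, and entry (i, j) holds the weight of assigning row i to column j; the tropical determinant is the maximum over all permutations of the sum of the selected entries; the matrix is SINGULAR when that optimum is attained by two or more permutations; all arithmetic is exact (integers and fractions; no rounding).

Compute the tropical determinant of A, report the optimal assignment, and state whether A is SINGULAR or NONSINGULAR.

σ = (0, 1, 2, 3): 4 + 12 + 3 + (-1) = 18
σ = (0, 1, 3, 2): 4 + 12 + 2 + 2 = 20
σ = (0, 2, 1, 3): 4 + 11 + 13 + (-1) = 27
σ = (0, 2, 3, 1): 4 + 11 + 2 + 1 = 18
σ = (0, 3, 1, 2): 4 + 29 + 13 + 2 = 48
σ = (0, 3, 2, 1): 4 + 29 + 3 + 1 = 37
σ = (1, 0, 2, 3): 10 + (-7) + 3 + (-1) = 5
σ = (1, 0, 3, 2): 10 + (-7) + 2 + 2 = 7
σ = (1, 2, 0, 3): 10 + 11 + 1 + (-1) = 21
σ = (1, 2, 3, 0): 10 + 11 + 2 + 15 = 38
σ = (1, 3, 0, 2): 10 + 29 + 1 + 2 = 42
σ = (1, 3, 2, 0): 10 + 29 + 3 + 15 = 57
σ = (2, 0, 1, 3): 29 + (-7) + 13 + (-1) = 34
σ = (2, 0, 3, 1): 29 + (-7) + 2 + 1 = 25
σ = (2, 1, 0, 3): 29 + 12 + 1 + (-1) = 41
σ = (2, 1, 3, 0): 29 + 12 + 2 + 15 = 58
σ = (2, 3, 0, 1): 29 + 29 + 1 + 1 = 60
σ = (2, 3, 1, 0): 29 + 29 + 13 + 15 = 86
σ = (3, 0, 1, 2): (-3) + (-7) + 13 + 2 = 5
σ = (3, 0, 2, 1): (-3) + (-7) + 3 + 1 = -6
σ = (3, 1, 0, 2): (-3) + 12 + 1 + 2 = 12
σ = (3, 1, 2, 0): (-3) + 12 + 3 + 15 = 27
σ = (3, 2, 0, 1): (-3) + 11 + 1 + 1 = 10
σ = (3, 2, 1, 0): (-3) + 11 + 13 + 15 = 36
Optimal value attained by: σ = (2, 3, 1, 0).
Answer: det⊕(A) = 86; verdict: NONSINGULAR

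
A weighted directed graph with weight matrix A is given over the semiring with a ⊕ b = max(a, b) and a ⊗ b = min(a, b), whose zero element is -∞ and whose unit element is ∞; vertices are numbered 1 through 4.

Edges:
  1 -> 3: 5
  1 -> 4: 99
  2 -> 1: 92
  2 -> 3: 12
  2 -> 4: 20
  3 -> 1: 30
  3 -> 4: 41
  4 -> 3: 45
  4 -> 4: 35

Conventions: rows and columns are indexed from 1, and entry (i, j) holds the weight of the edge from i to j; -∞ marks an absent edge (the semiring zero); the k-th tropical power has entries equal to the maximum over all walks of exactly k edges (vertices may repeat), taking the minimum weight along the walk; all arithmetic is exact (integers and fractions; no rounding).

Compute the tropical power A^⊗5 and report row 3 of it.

A^⊗2:
  [5, -∞, 45, 35]
  [12, -∞, 20, 92]
  [-∞, -∞, 41, 35]
  [30, -∞, 35, 41]
A^⊗3:
  [30, -∞, 35, 41]
  [20, -∞, 45, 35]
  [30, -∞, 35, 41]
  [30, -∞, 41, 35]
A^⊗4:
  [30, -∞, 41, 35]
  [30, -∞, 35, 41]
  [30, -∞, 41, 35]
  [30, -∞, 35, 41]
A^⊗5:
  [30, -∞, 35, 41]
  [30, -∞, 41, 35]
  [30, -∞, 35, 41]
  [30, -∞, 41, 35]
Answer: row 3 of A^⊗5 = [30, -∞, 35, 41]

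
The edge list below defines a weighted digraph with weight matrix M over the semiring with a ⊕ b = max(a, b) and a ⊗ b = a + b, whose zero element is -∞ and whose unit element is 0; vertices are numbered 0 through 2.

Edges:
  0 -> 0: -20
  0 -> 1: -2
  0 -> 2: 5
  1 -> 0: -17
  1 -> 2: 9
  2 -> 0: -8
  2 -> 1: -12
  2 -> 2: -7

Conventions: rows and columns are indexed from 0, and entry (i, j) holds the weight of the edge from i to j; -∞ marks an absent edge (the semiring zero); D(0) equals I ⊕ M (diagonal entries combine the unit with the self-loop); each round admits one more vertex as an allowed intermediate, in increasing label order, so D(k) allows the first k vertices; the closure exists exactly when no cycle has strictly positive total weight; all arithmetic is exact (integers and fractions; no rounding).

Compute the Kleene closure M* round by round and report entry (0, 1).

D(0):
  [0, -2, 5]
  [-17, 0, 9]
  [-8, -12, 0]
D(1):
  [0, -2, 5]
  [-17, 0, 9]
  [-8, -10, 0]
D(2):
  [0, -2, 7]
  [-17, 0, 9]
  [-8, -10, 0]
D(3):
  [0, -2, 7]
  [1, 0, 9]
  [-8, -10, 0]
Answer: M*[0][1] = -2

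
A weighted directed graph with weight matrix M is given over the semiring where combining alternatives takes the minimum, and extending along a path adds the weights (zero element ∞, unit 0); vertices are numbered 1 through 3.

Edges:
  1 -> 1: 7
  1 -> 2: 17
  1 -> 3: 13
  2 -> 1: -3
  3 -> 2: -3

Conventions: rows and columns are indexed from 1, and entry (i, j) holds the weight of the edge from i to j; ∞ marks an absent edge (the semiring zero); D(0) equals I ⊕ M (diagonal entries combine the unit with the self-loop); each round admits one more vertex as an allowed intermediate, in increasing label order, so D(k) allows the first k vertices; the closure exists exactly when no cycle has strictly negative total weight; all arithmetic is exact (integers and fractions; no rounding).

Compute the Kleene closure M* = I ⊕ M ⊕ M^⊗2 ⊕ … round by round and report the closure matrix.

D(0):
  [0, 17, 13]
  [-3, 0, ∞]
  [∞, -3, 0]
D(1):
  [0, 17, 13]
  [-3, 0, 10]
  [∞, -3, 0]
D(2):
  [0, 17, 13]
  [-3, 0, 10]
  [-6, -3, 0]
D(3):
  [0, 10, 13]
  [-3, 0, 10]
  [-6, -3, 0]
Answer: M* = [[0, 10, 13], [-3, 0, 10], [-6, -3, 0]]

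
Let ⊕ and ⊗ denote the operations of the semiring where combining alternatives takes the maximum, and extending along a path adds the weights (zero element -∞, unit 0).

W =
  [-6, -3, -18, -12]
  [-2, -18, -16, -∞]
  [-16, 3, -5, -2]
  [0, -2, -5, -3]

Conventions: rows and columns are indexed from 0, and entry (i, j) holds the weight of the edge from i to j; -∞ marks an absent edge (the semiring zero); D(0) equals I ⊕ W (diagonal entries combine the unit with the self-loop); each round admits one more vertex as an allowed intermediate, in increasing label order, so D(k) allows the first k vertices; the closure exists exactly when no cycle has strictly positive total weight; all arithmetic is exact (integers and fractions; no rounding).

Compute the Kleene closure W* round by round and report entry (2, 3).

D(0):
  [0, -3, -18, -12]
  [-2, 0, -16, -∞]
  [-16, 3, 0, -2]
  [0, -2, -5, 0]
D(1):
  [0, -3, -18, -12]
  [-2, 0, -16, -14]
  [-16, 3, 0, -2]
  [0, -2, -5, 0]
D(2):
  [0, -3, -18, -12]
  [-2, 0, -16, -14]
  [1, 3, 0, -2]
  [0, -2, -5, 0]
D(3):
  [0, -3, -18, -12]
  [-2, 0, -16, -14]
  [1, 3, 0, -2]
  [0, -2, -5, 0]
D(4):
  [0, -3, -17, -12]
  [-2, 0, -16, -14]
  [1, 3, 0, -2]
  [0, -2, -5, 0]
Answer: W*[2][3] = -2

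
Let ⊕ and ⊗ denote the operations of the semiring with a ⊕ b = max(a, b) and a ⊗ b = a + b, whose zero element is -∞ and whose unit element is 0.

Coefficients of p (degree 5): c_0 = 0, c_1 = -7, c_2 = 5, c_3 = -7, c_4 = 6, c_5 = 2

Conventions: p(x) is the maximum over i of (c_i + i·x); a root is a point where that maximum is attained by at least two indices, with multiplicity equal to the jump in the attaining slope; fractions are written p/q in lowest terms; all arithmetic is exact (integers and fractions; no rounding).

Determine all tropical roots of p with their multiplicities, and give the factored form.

hull edge (i=0, c=0) to (i=2, c=5): slope 5/2, span 2
hull edge (i=2, c=5) to (i=4, c=6): slope 1/2, span 2
hull edge (i=4, c=6) to (i=5, c=2): slope -4, span 1
Factored form: p(x) = 2 ⊗ (x ⊕ (-5/2)) ⊗ (x ⊕ (-5/2)) ⊗ (x ⊕ (-1/2)) ⊗ (x ⊕ (-1/2)) ⊗ (x ⊕ 4)
Answer: roots = -5/2 (mult 2), -1/2 (mult 2), 4 (mult 1)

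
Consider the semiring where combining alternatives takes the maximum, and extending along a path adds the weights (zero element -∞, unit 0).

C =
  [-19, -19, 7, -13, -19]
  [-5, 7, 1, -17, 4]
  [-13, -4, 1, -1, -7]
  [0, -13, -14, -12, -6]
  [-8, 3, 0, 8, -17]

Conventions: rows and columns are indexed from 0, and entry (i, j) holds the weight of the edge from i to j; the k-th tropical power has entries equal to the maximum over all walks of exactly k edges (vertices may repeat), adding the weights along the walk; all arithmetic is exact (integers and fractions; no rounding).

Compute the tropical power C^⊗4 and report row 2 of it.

C^⊗2:
  [-6, 3, 8, 6, 0]
  [2, 14, 8, 12, 11]
  [-1, 3, 2, 1, 0]
  [-12, -3, 7, 2, -9]
  [8, 10, 4, -1, 7]
C^⊗3:
  [6, 10, 9, 8, 7]
  [12, 21, 15, 19, 18]
  [1, 10, 6, 8, 7]
  [2, 4, 8, 6, 1]
  [5, 17, 15, 15, 14]
C^⊗4:
  [8, 17, 13, 15, 14]
  [19, 28, 22, 26, 25]
  [8, 17, 11, 15, 14]
  [6, 11, 9, 9, 8]
  [15, 24, 18, 22, 21]
Answer: row 2 of C^⊗4 = [8, 17, 11, 15, 14]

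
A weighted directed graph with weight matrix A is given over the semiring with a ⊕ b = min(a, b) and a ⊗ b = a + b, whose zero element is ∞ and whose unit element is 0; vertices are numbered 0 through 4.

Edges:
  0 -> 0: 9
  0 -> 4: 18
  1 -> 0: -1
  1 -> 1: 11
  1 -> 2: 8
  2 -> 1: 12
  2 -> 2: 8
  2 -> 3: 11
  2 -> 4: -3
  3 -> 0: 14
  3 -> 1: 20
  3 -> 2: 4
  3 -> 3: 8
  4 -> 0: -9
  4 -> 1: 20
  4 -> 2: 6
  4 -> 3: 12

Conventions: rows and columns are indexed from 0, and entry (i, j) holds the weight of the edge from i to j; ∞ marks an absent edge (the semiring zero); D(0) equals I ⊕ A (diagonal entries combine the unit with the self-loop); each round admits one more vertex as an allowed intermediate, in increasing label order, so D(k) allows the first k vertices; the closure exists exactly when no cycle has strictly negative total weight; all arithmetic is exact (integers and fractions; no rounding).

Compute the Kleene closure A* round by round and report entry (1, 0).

D(0):
  [0, ∞, ∞, ∞, 18]
  [-1, 0, 8, ∞, ∞]
  [∞, 12, 0, 11, -3]
  [14, 20, 4, 0, ∞]
  [-9, 20, 6, 12, 0]
D(1):
  [0, ∞, ∞, ∞, 18]
  [-1, 0, 8, ∞, 17]
  [∞, 12, 0, 11, -3]
  [14, 20, 4, 0, 32]
  [-9, 20, 6, 12, 0]
D(2):
  [0, ∞, ∞, ∞, 18]
  [-1, 0, 8, ∞, 17]
  [11, 12, 0, 11, -3]
  [14, 20, 4, 0, 32]
  [-9, 20, 6, 12, 0]
D(3):
  [0, ∞, ∞, ∞, 18]
  [-1, 0, 8, 19, 5]
  [11, 12, 0, 11, -3]
  [14, 16, 4, 0, 1]
  [-9, 18, 6, 12, 0]
D(4):
  [0, ∞, ∞, ∞, 18]
  [-1, 0, 8, 19, 5]
  [11, 12, 0, 11, -3]
  [14, 16, 4, 0, 1]
  [-9, 18, 6, 12, 0]
D(5):
  [0, 36, 24, 30, 18]
  [-4, 0, 8, 17, 5]
  [-12, 12, 0, 9, -3]
  [-8, 16, 4, 0, 1]
  [-9, 18, 6, 12, 0]
Answer: A*[1][0] = -4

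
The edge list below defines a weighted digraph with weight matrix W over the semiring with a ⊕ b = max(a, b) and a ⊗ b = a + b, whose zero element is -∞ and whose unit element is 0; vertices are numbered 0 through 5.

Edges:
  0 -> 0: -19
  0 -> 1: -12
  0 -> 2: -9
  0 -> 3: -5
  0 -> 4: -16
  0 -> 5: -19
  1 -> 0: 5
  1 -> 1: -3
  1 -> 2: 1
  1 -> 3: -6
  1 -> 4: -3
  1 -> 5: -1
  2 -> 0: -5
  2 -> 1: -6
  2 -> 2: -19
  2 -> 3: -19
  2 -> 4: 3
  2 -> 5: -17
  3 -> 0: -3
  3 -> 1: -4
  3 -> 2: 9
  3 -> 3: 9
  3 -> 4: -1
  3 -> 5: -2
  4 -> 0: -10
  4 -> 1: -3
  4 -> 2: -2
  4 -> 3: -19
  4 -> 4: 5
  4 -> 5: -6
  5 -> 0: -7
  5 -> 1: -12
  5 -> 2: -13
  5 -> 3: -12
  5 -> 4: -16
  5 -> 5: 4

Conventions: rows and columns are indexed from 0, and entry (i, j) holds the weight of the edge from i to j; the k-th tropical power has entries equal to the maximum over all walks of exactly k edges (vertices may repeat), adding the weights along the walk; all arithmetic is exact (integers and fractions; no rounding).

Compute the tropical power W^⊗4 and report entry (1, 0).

W^⊗2:
  [-7, -9, 4, 4, -6, -7]
  [2, -5, 3, 3, 4, 3]
  [-1, 0, 1, -10, 8, -3]
  [6, 5, 18, 18, 12, 7]
  [2, 2, 3, -9, 10, -1]
  [-3, -8, -3, -3, -10, 8]
W^⊗3:
  [1, 0, 13, 13, 7, 2]
  [0, 1, 12, 12, 9, 7]
  [5, 5, 6, -1, 13, 2]
  [15, 14, 27, 27, 21, 16]
  [7, 7, 8, 0, 15, 4]
  [1, -4, 6, 6, 0, 12]
W^⊗4:
  [10, 9, 22, 22, 16, 11]
  [9, 8, 21, 21, 15, 11]
  [10, 10, 11, 8, 18, 7]
  [24, 23, 36, 36, 30, 25]
  [12, 12, 13, 9, 20, 9]
  [5, 2, 15, 15, 9, 16]
Key observation: the optimum is the walk 1->3->3->3->0, with weight (-6) + 9 + 9 + (-3) = 9.
Optimal value attained by: walk 1->3->3->3->0.
Answer: (W^⊗4)[1][0] = 9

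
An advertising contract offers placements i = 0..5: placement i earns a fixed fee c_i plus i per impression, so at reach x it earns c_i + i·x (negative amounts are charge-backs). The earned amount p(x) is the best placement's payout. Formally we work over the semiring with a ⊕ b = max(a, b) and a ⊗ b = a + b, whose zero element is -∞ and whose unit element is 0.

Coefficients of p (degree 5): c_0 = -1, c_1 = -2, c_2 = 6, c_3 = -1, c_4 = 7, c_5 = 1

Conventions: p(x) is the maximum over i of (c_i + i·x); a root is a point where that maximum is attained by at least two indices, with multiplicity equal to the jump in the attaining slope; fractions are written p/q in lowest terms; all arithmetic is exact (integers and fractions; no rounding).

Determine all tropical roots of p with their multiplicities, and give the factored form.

hull edge (i=0, c=-1) to (i=2, c=6): slope 7/2, span 2
hull edge (i=2, c=6) to (i=4, c=7): slope 1/2, span 2
hull edge (i=4, c=7) to (i=5, c=1): slope -6, span 1
Factored form: p(x) = 1 ⊗ (x ⊕ (-7/2)) ⊗ (x ⊕ (-7/2)) ⊗ (x ⊕ (-1/2)) ⊗ (x ⊕ (-1/2)) ⊗ (x ⊕ 6)
Answer: roots = -7/2 (mult 2), -1/2 (mult 2), 6 (mult 1)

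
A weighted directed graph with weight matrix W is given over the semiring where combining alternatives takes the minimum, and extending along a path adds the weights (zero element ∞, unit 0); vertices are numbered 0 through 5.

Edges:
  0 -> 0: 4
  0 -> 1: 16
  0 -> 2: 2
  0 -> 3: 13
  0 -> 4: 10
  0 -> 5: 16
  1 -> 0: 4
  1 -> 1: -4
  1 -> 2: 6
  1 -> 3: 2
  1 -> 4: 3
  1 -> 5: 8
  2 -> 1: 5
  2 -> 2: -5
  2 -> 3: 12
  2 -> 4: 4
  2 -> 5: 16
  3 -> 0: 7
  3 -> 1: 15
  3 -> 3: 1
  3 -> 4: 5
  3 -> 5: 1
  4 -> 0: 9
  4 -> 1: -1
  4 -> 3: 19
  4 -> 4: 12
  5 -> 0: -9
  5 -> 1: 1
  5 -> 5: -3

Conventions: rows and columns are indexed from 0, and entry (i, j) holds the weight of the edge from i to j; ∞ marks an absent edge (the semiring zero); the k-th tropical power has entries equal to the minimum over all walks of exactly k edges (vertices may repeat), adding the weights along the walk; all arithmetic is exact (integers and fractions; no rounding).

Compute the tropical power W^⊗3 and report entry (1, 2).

W^⊗2:
  [7, 7, -3, 14, 6, 13]
  [-1, -8, 1, -2, -1, 3]
  [7, 0, -10, 7, -1, 11]
  [-8, 2, 9, 2, 6, -2]
  [3, -5, 5, 1, 2, 7]
  [-12, -3, -7, 3, 1, -6]
W^⊗3:
  [4, 2, -8, 9, 1, 10]
  [-6, -12, -4, -6, -5, -1]
  [2, -5, -15, 2, -6, 6]
  [-11, -2, -6, 3, 2, -5]
  [-2, -9, 0, -3, -2, 2]
  [-15, -7, -12, -1, -3, -9]
Key observation: the optimum is the walk 1->2->2->2, with weight 6 + (-5) + (-5) = -4.
Optimal value attained by: walk 1->2->2->2.
Answer: (W^⊗3)[1][2] = -4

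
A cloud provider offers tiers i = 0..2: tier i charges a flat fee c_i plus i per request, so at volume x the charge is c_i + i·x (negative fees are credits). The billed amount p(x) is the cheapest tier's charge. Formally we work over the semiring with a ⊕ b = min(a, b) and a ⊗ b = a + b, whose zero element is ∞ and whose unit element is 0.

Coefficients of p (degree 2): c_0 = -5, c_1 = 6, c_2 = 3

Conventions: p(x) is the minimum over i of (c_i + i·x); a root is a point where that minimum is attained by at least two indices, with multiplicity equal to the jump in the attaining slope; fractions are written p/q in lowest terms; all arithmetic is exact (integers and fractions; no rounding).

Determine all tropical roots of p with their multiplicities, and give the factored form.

hull edge (i=0, c=-5) to (i=2, c=3): slope 4, span 2
Factored form: p(x) = 3 ⊗ (x ⊕ (-4)) ⊗ (x ⊕ (-4))
Answer: roots = -4 (mult 2)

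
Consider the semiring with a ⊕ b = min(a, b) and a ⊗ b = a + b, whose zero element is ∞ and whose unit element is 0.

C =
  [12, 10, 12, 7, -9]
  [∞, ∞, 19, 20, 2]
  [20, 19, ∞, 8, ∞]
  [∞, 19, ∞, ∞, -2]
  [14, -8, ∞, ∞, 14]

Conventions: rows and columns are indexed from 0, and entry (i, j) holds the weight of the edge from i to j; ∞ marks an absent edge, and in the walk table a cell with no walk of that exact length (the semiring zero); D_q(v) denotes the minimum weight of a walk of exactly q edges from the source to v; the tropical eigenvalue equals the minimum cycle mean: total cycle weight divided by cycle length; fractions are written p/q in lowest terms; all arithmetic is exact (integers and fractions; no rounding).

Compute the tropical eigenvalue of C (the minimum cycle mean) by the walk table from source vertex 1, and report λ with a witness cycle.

q=0: [∞, 0, ∞, ∞, ∞]
q=1: [∞, ∞, 19, 20, 2]
q=2: [16, -6, ∞, 27, 16]
q=3: [28, 8, 13, 14, -4]
q=4: [10, -12, 27, 21, 10]
q=5: [22, 2, 7, 8, -10]
Optimal cycle mean attained by: cycle 1->4->1, total 2 + (-8), length 2.
Answer: λ = -3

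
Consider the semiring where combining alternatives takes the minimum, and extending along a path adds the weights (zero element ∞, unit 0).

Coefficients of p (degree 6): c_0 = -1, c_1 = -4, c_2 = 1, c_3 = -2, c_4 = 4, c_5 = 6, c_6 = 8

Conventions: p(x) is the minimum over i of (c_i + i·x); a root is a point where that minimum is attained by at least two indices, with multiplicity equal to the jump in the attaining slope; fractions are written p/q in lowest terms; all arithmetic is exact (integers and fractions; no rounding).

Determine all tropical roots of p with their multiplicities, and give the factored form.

hull edge (i=0, c=-1) to (i=1, c=-4): slope -3, span 1
hull edge (i=1, c=-4) to (i=3, c=-2): slope 1, span 2
hull edge (i=3, c=-2) to (i=6, c=8): slope 10/3, span 3
Factored form: p(x) = 8 ⊗ (x ⊕ (-10/3)) ⊗ (x ⊕ (-10/3)) ⊗ (x ⊕ (-10/3)) ⊗ (x ⊕ (-1)) ⊗ (x ⊕ (-1)) ⊗ (x ⊕ 3)
Answer: roots = -10/3 (mult 3), -1 (mult 2), 3 (mult 1)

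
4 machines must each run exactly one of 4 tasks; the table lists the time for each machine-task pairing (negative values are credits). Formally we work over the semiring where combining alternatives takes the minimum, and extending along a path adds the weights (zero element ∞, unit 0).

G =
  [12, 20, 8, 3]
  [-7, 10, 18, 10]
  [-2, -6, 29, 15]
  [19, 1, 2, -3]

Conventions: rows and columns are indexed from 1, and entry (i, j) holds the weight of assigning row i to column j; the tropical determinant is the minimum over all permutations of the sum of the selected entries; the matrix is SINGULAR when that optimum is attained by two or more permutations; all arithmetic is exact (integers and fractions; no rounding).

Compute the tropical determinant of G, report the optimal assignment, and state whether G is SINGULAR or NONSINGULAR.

σ = (1, 2, 3, 4): 12 + 10 + 29 + (-3) = 48
σ = (1, 2, 4, 3): 12 + 10 + 15 + 2 = 39
σ = (1, 3, 2, 4): 12 + 18 + (-6) + (-3) = 21
σ = (1, 3, 4, 2): 12 + 18 + 15 + 1 = 46
σ = (1, 4, 2, 3): 12 + 10 + (-6) + 2 = 18
σ = (1, 4, 3, 2): 12 + 10 + 29 + 1 = 52
σ = (2, 1, 3, 4): 20 + (-7) + 29 + (-3) = 39
σ = (2, 1, 4, 3): 20 + (-7) + 15 + 2 = 30
σ = (2, 3, 1, 4): 20 + 18 + (-2) + (-3) = 33
σ = (2, 3, 4, 1): 20 + 18 + 15 + 19 = 72
σ = (2, 4, 1, 3): 20 + 10 + (-2) + 2 = 30
σ = (2, 4, 3, 1): 20 + 10 + 29 + 19 = 78
σ = (3, 1, 2, 4): 8 + (-7) + (-6) + (-3) = -8
σ = (3, 1, 4, 2): 8 + (-7) + 15 + 1 = 17
σ = (3, 2, 1, 4): 8 + 10 + (-2) + (-3) = 13
σ = (3, 2, 4, 1): 8 + 10 + 15 + 19 = 52
σ = (3, 4, 1, 2): 8 + 10 + (-2) + 1 = 17
σ = (3, 4, 2, 1): 8 + 10 + (-6) + 19 = 31
σ = (4, 1, 2, 3): 3 + (-7) + (-6) + 2 = -8
σ = (4, 1, 3, 2): 3 + (-7) + 29 + 1 = 26
σ = (4, 2, 1, 3): 3 + 10 + (-2) + 2 = 13
σ = (4, 2, 3, 1): 3 + 10 + 29 + 19 = 61
σ = (4, 3, 1, 2): 3 + 18 + (-2) + 1 = 20
σ = (4, 3, 2, 1): 3 + 18 + (-6) + 19 = 34
Optimal value attained by: σ = (3, 1, 2, 4).
Answer: det⊕(G) = -8; verdict: SINGULAR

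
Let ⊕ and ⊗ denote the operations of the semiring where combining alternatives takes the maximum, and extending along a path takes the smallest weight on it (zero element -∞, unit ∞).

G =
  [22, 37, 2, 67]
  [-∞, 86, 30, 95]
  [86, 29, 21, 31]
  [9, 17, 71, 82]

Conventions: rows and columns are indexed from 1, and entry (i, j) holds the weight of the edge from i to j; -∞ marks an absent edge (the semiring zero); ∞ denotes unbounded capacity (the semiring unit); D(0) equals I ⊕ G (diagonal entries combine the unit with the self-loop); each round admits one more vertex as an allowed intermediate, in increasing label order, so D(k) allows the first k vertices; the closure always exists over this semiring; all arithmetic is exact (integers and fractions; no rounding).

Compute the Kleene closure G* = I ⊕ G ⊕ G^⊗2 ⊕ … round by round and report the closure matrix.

D(0):
  [∞, 37, 2, 67]
  [-∞, ∞, 30, 95]
  [86, 29, ∞, 31]
  [9, 17, 71, ∞]
D(1):
  [∞, 37, 2, 67]
  [-∞, ∞, 30, 95]
  [86, 37, ∞, 67]
  [9, 17, 71, ∞]
D(2):
  [∞, 37, 30, 67]
  [-∞, ∞, 30, 95]
  [86, 37, ∞, 67]
  [9, 17, 71, ∞]
D(3):
  [∞, 37, 30, 67]
  [30, ∞, 30, 95]
  [86, 37, ∞, 67]
  [71, 37, 71, ∞]
D(4):
  [∞, 37, 67, 67]
  [71, ∞, 71, 95]
  [86, 37, ∞, 67]
  [71, 37, 71, ∞]
Answer: G* = [[∞, 37, 67, 67], [71, ∞, 71, 95], [86, 37, ∞, 67], [71, 37, 71, ∞]]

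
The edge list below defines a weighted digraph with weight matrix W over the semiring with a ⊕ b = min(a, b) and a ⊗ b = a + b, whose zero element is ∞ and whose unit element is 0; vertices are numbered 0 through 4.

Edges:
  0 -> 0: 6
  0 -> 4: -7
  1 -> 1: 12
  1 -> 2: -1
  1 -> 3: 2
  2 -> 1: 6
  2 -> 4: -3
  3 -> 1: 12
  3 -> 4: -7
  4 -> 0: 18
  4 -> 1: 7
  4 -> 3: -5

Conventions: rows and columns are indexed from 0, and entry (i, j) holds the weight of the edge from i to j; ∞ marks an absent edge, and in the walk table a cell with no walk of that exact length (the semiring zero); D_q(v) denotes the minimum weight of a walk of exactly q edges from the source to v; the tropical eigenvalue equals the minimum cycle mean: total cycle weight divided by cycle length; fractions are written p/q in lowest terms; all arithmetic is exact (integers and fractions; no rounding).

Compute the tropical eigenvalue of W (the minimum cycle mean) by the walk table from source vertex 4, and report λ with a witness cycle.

q=0: [∞, ∞, ∞, ∞, 0]
q=1: [18, 7, ∞, -5, ∞]
q=2: [24, 7, 6, 9, -12]
q=3: [6, -5, 6, -17, 2]
q=4: [12, -5, -6, -3, -24]
q=5: [-6, -17, -6, -29, -10]
Optimal cycle mean attained by: cycle 3->4->3, total (-7) + (-5), length 2.
Answer: λ = -6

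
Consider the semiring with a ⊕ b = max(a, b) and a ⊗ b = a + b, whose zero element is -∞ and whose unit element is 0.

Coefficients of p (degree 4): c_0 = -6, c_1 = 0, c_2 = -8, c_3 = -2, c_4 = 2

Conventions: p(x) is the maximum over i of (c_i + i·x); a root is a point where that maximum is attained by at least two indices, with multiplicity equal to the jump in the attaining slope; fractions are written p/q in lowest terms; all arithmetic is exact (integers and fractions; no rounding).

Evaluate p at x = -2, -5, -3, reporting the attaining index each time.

p(-2) = max(-6+0·(-2)=-6, 0+1·(-2)=-2, -8+2·(-2)=-12, -2+3·(-2)=-8, 2+4·(-2)=-6) = -2 (attained by i=1)
p(-5) = max(-6+0·(-5)=-6, 0+1·(-5)=-5, -8+2·(-5)=-18, -2+3·(-5)=-17, 2+4·(-5)=-18) = -5 (attained by i=1)
p(-3) = max(-6+0·(-3)=-6, 0+1·(-3)=-3, -8+2·(-3)=-14, -2+3·(-3)=-11, 2+4·(-3)=-10) = -3 (attained by i=1)
Answer: p(-2) = -2; p(-5) = -5; p(-3) = -3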